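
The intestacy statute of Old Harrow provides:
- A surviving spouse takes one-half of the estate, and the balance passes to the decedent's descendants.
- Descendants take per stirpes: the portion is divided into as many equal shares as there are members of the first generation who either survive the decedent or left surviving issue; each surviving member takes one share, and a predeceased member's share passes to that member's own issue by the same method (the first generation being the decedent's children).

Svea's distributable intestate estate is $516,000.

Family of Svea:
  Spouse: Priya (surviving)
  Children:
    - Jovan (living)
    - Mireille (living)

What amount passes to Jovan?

Jovan receives $129,000.

Priya takes one-half of $516,000 = $258,000. The remaining $258,000 passes to the descendants.
The descendants' portion ($258,000) is divided into 2 shares of $129,000: Jovan and Mireille each take $129,000.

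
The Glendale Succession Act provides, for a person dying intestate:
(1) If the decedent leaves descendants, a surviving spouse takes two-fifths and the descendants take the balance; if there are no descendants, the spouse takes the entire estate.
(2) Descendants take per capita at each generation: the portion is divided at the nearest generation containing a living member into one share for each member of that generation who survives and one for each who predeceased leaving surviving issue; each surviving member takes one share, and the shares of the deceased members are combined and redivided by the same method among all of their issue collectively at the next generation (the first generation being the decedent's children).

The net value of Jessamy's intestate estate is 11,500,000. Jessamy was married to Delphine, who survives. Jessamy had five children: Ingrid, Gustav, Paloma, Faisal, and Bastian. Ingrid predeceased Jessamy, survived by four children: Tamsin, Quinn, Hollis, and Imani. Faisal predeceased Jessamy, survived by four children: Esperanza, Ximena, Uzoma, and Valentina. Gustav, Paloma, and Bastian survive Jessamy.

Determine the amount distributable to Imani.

Imani receives 345,000.

Delphine takes two-fifths of 11,500,000 = 4,600,000. The remaining 6,900,000 passes to the descendants.
The descendants' portion (6,900,000) is divided at the children's generation into 5 shares of 1,380,000. Gustav, Paloma, and Bastian each take 1,380,000. The 2 shares of the deceased (Ingrid and Faisal) are combined into a pool of 2,760,000.
That pool (2,760,000) is divided at the grandchildren's generation equally among Tamsin, Quinn, Hollis, Imani, Esperanza, Ximena, Uzoma, and Valentina: 345,000 each.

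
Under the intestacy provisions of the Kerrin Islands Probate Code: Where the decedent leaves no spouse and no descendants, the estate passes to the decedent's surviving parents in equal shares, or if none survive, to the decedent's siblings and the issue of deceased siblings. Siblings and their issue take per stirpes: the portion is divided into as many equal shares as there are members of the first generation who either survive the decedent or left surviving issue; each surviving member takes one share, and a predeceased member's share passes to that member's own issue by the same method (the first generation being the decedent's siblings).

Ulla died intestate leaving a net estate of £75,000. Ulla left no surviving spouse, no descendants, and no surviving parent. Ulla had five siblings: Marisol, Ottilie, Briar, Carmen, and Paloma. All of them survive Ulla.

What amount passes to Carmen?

Carmen receives £15,000.

The entire £75,000 passes to the siblings and their issue.
That amount (£75,000) is divided into 5 shares of £15,000: Marisol, Ottilie, Briar, Carmen, and Paloma each take £15,000.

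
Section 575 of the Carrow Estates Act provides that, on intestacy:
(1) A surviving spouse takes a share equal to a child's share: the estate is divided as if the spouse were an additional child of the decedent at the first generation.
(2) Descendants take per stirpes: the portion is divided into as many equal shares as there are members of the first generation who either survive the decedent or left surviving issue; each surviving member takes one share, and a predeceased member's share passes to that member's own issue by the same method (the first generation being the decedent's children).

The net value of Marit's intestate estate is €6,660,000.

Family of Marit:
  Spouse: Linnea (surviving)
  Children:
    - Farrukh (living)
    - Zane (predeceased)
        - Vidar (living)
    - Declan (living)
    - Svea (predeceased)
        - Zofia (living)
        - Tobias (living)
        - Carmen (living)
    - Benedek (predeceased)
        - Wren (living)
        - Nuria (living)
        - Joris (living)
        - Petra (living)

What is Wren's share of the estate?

The spouse counts as an additional share at the children's level, so there are 6 primary shares of €1,110,000. Linnea takes one such share (€1,110,000).
The children's combined portion (€5,550,000) is divided into 5 shares of €1,110,000: Farrukh and Declan each take €1,110,000; Zane's €1,110,000 share passes to Zane's issue; Svea's €1,110,000 share passes to Svea's issue; Benedek's €1,110,000 share passes to Benedek's issue.
Zane's share (€1,110,000) passes entirely to Vidar.
Svea's share (€1,110,000) is divided into 3 shares of €370,000: Zofia, Tobias, and Carmen each take €370,000.
Benedek's share (€1,110,000) is divided into 4 shares of €277,500: Wren, Nuria, Joris, and Petra each take €277,500.

Wren receives €277,500.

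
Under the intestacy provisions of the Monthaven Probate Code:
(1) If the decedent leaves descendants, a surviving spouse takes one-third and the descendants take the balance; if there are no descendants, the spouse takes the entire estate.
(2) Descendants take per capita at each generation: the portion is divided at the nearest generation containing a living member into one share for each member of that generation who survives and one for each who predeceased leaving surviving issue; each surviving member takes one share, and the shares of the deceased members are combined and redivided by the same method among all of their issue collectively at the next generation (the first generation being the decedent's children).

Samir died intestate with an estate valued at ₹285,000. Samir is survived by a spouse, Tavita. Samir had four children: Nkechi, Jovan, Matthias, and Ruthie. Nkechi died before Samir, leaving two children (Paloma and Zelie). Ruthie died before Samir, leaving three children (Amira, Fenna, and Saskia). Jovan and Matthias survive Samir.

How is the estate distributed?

Tavita: ₹95,000; Paloma: ₹19,000; Zelie: ₹19,000; Jovan: ₹47,500; Matthias: ₹47,500; Amira: ₹19,000; Fenna: ₹19,000; Saskia: ₹19,000

Tavita takes one-third of ₹285,000 = ₹95,000. The remaining ₹190,000 passes to the descendants.
The descendants' portion (₹190,000) is divided at the children's generation into 4 shares of ₹47,500. Jovan and Matthias each take ₹47,500. The 2 shares of the deceased (Nkechi and Ruthie) are combined into a pool of ₹95,000.
That pool (₹95,000) is divided at the grandchildren's generation equally among Paloma, Zelie, Amira, Fenna, and Saskia: ₹19,000 each.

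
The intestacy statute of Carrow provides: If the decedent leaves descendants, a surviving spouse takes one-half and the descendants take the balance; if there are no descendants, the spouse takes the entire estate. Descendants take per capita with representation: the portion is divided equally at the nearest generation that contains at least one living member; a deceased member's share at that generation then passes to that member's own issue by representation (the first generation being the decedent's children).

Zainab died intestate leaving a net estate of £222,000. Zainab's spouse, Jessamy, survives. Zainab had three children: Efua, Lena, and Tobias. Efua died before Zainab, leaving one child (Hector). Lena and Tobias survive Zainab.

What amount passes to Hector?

Hector receives £37,000.

Jessamy takes one-half of £222,000 = £111,000. The remaining £111,000 passes to the descendants.
The descendants' portion (£111,000) is divided into 3 shares of £37,000: Lena and Tobias each take £37,000; Efua's £37,000 share passes to Efua's issue.
Efua's share (£37,000) passes entirely to Hector.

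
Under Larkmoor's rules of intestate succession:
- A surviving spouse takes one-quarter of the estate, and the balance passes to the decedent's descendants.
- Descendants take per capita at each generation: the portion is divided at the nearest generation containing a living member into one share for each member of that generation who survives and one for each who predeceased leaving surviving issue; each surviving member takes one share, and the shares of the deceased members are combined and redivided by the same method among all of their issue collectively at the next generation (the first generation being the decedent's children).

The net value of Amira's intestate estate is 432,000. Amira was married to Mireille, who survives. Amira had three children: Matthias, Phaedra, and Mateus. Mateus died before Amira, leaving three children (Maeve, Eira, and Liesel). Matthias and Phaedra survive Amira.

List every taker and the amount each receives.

Mireille: 108,000; Matthias: 108,000; Phaedra: 108,000; Maeve: 36,000; Eira: 36,000; Liesel: 36,000

Mireille takes one-quarter of 432,000 = 108,000. The remaining 324,000 passes to the descendants.
The descendants' portion (324,000) is divided at the children's generation into 3 shares of 108,000. Matthias and Phaedra each take 108,000. The remaining share for the deceased Mateus (108,000) is carried to the next generation.
That pool (108,000) is divided at the grandchildren's generation equally among Maeve, Eira, and Liesel: 36,000 each.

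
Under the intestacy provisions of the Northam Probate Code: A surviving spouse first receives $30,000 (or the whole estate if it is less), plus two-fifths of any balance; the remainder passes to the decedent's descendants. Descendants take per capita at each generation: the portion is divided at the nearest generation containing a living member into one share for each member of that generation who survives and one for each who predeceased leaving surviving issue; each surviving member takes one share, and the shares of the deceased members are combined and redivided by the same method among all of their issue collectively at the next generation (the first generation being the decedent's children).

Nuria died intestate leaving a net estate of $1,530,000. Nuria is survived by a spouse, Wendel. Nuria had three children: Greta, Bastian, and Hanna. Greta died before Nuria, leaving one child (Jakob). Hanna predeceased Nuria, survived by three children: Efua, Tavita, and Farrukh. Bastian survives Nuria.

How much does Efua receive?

Efua receives $150,000.

Wendel first takes $30,000, leaving a balance of $1,500,000. Wendel then takes two-fifths of the balance ($600,000), for a total of $630,000. The remaining $900,000 passes to the descendants.
The descendants' portion ($900,000) is divided at the children's generation into 3 shares of $300,000. Bastian takes $300,000. The 2 shares of the deceased (Greta and Hanna) are combined into a pool of $600,000.
That pool ($600,000) is divided at the grandchildren's generation equally among Jakob, Efua, Tavita, and Farrukh: $150,000 each.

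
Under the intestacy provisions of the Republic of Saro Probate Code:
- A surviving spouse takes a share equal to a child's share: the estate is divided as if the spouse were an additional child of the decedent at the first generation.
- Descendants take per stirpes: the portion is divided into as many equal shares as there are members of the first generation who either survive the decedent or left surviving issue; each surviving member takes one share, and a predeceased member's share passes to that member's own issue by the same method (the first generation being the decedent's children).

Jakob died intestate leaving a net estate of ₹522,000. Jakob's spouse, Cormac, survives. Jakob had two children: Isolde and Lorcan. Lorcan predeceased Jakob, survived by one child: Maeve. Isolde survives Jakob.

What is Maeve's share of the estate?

The spouse counts as an additional share at the children's level, so there are 3 primary shares of ₹174,000. Cormac takes one such share (₹174,000).
The children's combined portion (₹348,000) is divided into 2 shares of ₹174,000: Isolde takes ₹174,000; Lorcan's ₹174,000 share passes to Lorcan's issue.
Lorcan's share (₹174,000) passes entirely to Maeve.

Maeve receives ₹174,000.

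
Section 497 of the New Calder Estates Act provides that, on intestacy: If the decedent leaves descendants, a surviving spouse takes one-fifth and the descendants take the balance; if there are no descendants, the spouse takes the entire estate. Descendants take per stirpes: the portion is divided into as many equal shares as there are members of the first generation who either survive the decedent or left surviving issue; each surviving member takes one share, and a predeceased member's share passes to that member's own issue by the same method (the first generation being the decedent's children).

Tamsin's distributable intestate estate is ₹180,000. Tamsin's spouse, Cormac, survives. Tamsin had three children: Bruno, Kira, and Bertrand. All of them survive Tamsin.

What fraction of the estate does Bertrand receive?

Cormac takes one-fifth of ₹180,000 = ₹36,000. The remaining ₹144,000 passes to the descendants.
The descendants' portion (₹144,000) is divided into 3 shares of ₹48,000: Bruno, Kira, and Bertrand each take ₹48,000.

Bertrand receives 4/15 of the estate.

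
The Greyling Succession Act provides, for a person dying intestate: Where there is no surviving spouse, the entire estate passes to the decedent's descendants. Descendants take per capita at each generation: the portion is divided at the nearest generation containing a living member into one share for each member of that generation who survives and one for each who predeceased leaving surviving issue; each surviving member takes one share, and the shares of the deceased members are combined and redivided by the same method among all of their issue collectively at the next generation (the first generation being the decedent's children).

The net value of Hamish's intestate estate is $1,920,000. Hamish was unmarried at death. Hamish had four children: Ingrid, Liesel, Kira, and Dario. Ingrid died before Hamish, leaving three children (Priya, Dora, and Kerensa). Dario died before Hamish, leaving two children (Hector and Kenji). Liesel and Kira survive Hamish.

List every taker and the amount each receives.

Priya: $192,000; Dora: $192,000; Kerensa: $192,000; Liesel: $480,000; Kira: $480,000; Hector: $192,000; Kenji: $192,000

The entire $1,920,000 passes to the descendants.
That amount ($1,920,000) is divided at the children's generation into 4 shares of $480,000. Liesel and Kira each take $480,000. The 2 shares of the deceased (Ingrid and Dario) are combined into a pool of $960,000.
That pool ($960,000) is divided at the grandchildren's generation equally among Priya, Dora, Kerensa, Hector, and Kenji: $192,000 each.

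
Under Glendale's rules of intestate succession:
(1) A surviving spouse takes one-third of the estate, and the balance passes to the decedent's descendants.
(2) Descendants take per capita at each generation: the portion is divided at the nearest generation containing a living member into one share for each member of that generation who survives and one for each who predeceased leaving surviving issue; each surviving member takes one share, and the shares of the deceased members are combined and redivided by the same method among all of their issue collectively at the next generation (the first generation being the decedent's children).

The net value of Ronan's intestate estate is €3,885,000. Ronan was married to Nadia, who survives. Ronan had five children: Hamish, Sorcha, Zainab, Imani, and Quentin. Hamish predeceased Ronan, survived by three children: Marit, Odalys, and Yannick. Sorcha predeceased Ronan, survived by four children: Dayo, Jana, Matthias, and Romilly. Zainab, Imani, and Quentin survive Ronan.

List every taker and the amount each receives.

Nadia: €1,295,000; Marit: €148,000; Odalys: €148,000; Yannick: €148,000; Dayo: €148,000; Jana: €148,000; Matthias: €148,000; Romilly: €148,000; Zainab: €518,000; Imani: €518,000; Quentin: €518,000

Nadia takes one-third of €3,885,000 = €1,295,000. The remaining €2,590,000 passes to the descendants.
The descendants' portion (€2,590,000) is divided at the children's generation into 5 shares of €518,000. Zainab, Imani, and Quentin each take €518,000. The 2 shares of the deceased (Hamish and Sorcha) are combined into a pool of €1,036,000.
That pool (€1,036,000) is divided at the grandchildren's generation equally among Marit, Odalys, Yannick, Dayo, Jana, Matthias, and Romilly: €148,000 each.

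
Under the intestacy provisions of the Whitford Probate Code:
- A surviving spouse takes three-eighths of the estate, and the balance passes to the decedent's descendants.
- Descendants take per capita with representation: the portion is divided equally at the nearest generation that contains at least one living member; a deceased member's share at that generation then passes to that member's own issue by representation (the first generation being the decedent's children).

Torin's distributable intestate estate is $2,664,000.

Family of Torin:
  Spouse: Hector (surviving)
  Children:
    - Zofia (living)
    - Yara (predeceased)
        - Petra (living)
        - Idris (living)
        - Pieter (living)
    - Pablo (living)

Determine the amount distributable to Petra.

Petra receives $185,000.

Hector takes three-eighths of $2,664,000 = $999,000. The remaining $1,665,000 passes to the descendants.
The descendants' portion ($1,665,000) is divided into 3 shares of $555,000: Zofia and Pablo each take $555,000; Yara's $555,000 share passes to Yara's issue.
Yara's share ($555,000) is divided into 3 shares of $185,000: Petra, Idris, and Pieter each take $185,000.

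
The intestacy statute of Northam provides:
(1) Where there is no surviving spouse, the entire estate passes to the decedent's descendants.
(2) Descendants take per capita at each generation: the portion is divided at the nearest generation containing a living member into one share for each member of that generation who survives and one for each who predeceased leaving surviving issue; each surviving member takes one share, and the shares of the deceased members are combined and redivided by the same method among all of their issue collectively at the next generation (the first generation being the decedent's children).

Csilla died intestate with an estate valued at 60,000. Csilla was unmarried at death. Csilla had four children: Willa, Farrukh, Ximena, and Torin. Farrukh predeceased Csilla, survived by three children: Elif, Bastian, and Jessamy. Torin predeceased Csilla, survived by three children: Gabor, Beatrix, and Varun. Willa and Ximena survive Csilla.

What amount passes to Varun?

Varun receives 5,000.

The entire 60,000 passes to the descendants.
That amount (60,000) is divided at the children's generation into 4 shares of 15,000. Willa and Ximena each take 15,000. The 2 shares of the deceased (Farrukh and Torin) are combined into a pool of 30,000.
That pool (30,000) is divided at the grandchildren's generation equally among Elif, Bastian, Jessamy, Gabor, Beatrix, and Varun: 5,000 each.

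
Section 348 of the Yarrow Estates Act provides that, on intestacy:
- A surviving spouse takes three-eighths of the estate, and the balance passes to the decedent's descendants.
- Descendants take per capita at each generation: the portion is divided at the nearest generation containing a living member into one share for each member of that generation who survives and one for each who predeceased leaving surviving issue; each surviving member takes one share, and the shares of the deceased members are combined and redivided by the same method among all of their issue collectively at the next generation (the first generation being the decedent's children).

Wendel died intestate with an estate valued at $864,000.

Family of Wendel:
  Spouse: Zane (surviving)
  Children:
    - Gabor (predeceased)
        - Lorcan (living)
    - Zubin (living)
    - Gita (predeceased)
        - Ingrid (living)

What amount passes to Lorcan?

Zane takes three-eighths of $864,000 = $324,000. The remaining $540,000 passes to the descendants.
The descendants' portion ($540,000) is divided at the children's generation into 3 shares of $180,000. Zubin takes $180,000. The 2 shares of the deceased (Gabor and Gita) are combined into a pool of $360,000.
That pool ($360,000) is divided at the grandchildren's generation equally among Lorcan and Ingrid: $180,000 each.

Lorcan receives $180,000.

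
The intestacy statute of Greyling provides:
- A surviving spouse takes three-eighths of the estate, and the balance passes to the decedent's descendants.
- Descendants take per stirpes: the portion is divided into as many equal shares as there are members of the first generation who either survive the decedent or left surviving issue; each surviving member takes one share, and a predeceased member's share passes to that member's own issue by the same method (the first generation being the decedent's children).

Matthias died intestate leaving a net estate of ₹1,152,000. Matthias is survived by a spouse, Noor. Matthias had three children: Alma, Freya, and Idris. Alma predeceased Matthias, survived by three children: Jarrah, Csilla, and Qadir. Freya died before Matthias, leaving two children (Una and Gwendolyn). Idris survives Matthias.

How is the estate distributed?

Noor: ₹432,000; Jarrah: ₹80,000; Csilla: ₹80,000; Qadir: ₹80,000; Una: ₹120,000; Gwendolyn: ₹120,000; Idris: ₹240,000

Noor takes three-eighths of ₹1,152,000 = ₹432,000. The remaining ₹720,000 passes to the descendants.
The descendants' portion (₹720,000) is divided into 3 shares of ₹240,000: Idris takes ₹240,000; Alma's ₹240,000 share passes to Alma's issue; Freya's ₹240,000 share passes to Freya's issue.
Alma's share (₹240,000) is divided into 3 shares of ₹80,000: Jarrah, Csilla, and Qadir each take ₹80,000.
Freya's share (₹240,000) is divided into 2 shares of ₹120,000: Una and Gwendolyn each take ₹120,000.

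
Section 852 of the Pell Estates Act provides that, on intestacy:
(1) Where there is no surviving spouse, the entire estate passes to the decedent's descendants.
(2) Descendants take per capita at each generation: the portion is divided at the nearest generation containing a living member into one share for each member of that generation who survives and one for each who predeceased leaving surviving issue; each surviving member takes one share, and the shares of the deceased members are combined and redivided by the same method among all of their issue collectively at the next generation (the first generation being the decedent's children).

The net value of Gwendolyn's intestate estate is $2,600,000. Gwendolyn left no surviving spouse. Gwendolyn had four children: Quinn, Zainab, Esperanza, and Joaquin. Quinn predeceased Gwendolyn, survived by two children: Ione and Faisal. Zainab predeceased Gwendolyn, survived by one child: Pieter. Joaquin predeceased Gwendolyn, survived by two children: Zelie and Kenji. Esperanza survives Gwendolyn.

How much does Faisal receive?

The entire $2,600,000 passes to the descendants.
That amount ($2,600,000) is divided at the children's generation into 4 shares of $650,000. Esperanza takes $650,000. The 3 shares of the deceased (Quinn, Zainab, and Joaquin) are combined into a pool of $1,950,000.
That pool ($1,950,000) is divided at the grandchildren's generation equally among Ione, Faisal, Pieter, Zelie, and Kenji: $390,000 each.

Faisal receives $390,000.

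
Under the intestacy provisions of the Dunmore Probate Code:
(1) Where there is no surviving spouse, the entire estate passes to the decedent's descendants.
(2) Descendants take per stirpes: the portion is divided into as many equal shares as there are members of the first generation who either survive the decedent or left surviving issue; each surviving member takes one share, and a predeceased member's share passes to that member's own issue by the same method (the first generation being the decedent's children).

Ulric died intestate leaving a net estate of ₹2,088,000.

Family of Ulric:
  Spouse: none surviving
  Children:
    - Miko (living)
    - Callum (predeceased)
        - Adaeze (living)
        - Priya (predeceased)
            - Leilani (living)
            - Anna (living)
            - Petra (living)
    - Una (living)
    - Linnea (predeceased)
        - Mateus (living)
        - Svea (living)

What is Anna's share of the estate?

Anna receives ₹87,000.

The entire ₹2,088,000 passes to the descendants.
That amount (₹2,088,000) is divided into 4 shares of ₹522,000: Miko and Una each take ₹522,000; Callum's ₹522,000 share passes to Callum's issue; Linnea's ₹522,000 share passes to Linnea's issue.
Callum's share (₹522,000) is divided into 2 shares of ₹261,000: Adaeze takes ₹261,000; Priya's ₹261,000 share passes to Priya's issue.
Priya's share (₹261,000) is divided into 3 shares of ₹87,000: Leilani, Anna, and Petra each take ₹87,000.
Linnea's share (₹522,000) is divided into 2 shares of ₹261,000: Mateus and Svea each take ₹261,000.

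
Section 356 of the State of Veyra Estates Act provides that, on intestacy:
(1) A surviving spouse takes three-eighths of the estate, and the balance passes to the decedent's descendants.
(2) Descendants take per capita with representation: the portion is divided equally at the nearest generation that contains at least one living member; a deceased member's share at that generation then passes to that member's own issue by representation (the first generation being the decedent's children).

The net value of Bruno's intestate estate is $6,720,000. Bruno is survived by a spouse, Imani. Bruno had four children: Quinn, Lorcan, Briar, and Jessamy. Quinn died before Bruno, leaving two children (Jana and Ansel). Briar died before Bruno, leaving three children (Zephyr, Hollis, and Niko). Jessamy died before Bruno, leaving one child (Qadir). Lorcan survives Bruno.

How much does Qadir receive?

Imani takes three-eighths of $6,720,000 = $2,520,000. The remaining $4,200,000 passes to the descendants.
The descendants' portion ($4,200,000) is divided into 4 shares of $1,050,000: Lorcan takes $1,050,000; Quinn's $1,050,000 share passes to Quinn's issue; Briar's $1,050,000 share passes to Briar's issue; Jessamy's $1,050,000 share passes to Jessamy's issue.
Quinn's share ($1,050,000) is divided into 2 shares of $525,000: Jana and Ansel each take $525,000.
Briar's share ($1,050,000) is divided into 3 shares of $350,000: Zephyr, Hollis, and Niko each take $350,000.
Jessamy's share ($1,050,000) passes entirely to Qadir.

Qadir receives $1,050,000.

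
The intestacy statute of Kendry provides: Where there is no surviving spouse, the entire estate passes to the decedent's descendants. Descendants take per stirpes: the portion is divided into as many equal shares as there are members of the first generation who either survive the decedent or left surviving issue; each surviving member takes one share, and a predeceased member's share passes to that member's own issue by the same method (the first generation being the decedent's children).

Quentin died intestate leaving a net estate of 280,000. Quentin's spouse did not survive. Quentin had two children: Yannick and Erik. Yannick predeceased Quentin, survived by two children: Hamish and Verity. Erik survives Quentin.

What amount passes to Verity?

Verity receives 70,000.

The entire 280,000 passes to the descendants.
That amount (280,000) is divided into 2 shares of 140,000: Erik takes 140,000; Yannick's 140,000 share passes to Yannick's issue.
Yannick's share (140,000) is divided into 2 shares of 70,000: Hamish and Verity each take 70,000.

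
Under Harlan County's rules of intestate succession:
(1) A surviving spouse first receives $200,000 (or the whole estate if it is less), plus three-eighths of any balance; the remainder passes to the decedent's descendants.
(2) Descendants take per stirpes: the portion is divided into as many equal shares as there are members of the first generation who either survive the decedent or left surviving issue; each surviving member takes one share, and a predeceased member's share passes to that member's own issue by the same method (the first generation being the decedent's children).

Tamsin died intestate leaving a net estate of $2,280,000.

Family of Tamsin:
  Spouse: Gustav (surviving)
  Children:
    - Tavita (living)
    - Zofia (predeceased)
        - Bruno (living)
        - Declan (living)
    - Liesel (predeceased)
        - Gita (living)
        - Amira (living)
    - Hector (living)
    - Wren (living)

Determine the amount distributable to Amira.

Gustav first takes $200,000, leaving a balance of $2,080,000. Gustav then takes three-eighths of the balance ($780,000), for a total of $980,000. The remaining $1,300,000 passes to the descendants.
The descendants' portion ($1,300,000) is divided into 5 shares of $260,000: Tavita, Hector, and Wren each take $260,000; Zofia's $260,000 share passes to Zofia's issue; Liesel's $260,000 share passes to Liesel's issue.
Zofia's share ($260,000) is divided into 2 shares of $130,000: Bruno and Declan each take $130,000.
Liesel's share ($260,000) is divided into 2 shares of $130,000: Gita and Amira each take $130,000.

Amira receives $130,000.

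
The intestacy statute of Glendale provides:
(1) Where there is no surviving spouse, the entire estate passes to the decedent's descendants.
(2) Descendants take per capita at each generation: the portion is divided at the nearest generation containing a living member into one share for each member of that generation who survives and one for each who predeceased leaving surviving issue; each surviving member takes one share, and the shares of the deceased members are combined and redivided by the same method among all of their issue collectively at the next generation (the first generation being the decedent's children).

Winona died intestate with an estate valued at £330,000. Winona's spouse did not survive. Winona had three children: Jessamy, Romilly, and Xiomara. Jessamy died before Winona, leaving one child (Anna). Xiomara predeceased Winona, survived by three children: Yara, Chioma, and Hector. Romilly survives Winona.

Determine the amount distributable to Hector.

The entire £330,000 passes to the descendants.
That amount (£330,000) is divided at the children's generation into 3 shares of £110,000. Romilly takes £110,000. The 2 shares of the deceased (Jessamy and Xiomara) are combined into a pool of £220,000.
That pool (£220,000) is divided at the grandchildren's generation equally among Anna, Yara, Chioma, and Hector: £55,000 each.

Hector receives £55,000.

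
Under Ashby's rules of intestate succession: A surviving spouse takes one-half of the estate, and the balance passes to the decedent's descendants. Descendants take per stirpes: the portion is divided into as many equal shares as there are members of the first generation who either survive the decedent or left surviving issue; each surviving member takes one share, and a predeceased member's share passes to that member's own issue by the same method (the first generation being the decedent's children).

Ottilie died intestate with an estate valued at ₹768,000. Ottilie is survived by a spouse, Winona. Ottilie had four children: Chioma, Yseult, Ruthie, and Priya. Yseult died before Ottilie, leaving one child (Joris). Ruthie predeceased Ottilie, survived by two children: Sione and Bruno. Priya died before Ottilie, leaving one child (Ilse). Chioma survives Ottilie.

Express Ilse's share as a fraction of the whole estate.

Ilse receives 1/8 of the estate.

Winona takes one-half of ₹768,000 = ₹384,000. The remaining ₹384,000 passes to the descendants.
The descendants' portion (₹384,000) is divided into 4 shares of ₹96,000: Chioma takes ₹96,000; Yseult's ₹96,000 share passes to Yseult's issue; Ruthie's ₹96,000 share passes to Ruthie's issue; Priya's ₹96,000 share passes to Priya's issue.
Yseult's share (₹96,000) passes entirely to Joris.
Ruthie's share (₹96,000) is divided into 2 shares of ₹48,000: Sione and Bruno each take ₹48,000.
Priya's share (₹96,000) passes entirely to Ilse.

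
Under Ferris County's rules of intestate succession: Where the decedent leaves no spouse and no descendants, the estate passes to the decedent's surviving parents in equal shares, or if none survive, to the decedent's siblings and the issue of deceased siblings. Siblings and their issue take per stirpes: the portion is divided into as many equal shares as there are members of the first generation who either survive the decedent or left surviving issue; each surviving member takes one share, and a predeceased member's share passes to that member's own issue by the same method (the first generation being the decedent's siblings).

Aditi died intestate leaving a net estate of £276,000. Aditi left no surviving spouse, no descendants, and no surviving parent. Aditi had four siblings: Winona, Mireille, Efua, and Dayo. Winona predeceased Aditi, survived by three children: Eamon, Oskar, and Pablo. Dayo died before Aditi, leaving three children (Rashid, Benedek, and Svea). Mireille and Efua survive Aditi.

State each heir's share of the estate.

Eamon: £23,000; Oskar: £23,000; Pablo: £23,000; Mireille: £69,000; Efua: £69,000; Rashid: £23,000; Benedek: £23,000; Svea: £23,000

The entire £276,000 passes to the siblings and their issue.
That amount (£276,000) is divided into 4 shares of £69,000: Mireille and Efua each take £69,000; Winona's £69,000 share passes to Winona's issue; Dayo's £69,000 share passes to Dayo's issue.
Winona's share (£69,000) is divided into 3 shares of £23,000: Eamon, Oskar, and Pablo each take £23,000.
Dayo's share (£69,000) is divided into 3 shares of £23,000: Rashid, Benedek, and Svea each take £23,000.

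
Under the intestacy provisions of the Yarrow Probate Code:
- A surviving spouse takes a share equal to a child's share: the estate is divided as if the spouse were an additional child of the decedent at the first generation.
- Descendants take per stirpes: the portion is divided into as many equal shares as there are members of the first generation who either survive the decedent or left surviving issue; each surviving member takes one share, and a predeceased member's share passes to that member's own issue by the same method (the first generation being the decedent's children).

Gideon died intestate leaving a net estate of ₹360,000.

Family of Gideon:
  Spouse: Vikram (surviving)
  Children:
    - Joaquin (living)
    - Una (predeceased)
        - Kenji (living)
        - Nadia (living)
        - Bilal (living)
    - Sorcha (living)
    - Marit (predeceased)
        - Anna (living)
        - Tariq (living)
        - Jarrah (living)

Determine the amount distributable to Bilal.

The spouse counts as an additional share at the children's level, so there are 5 primary shares of ₹72,000. Vikram takes one such share (₹72,000).
The children's combined portion (₹288,000) is divided into 4 shares of ₹72,000: Joaquin and Sorcha each take ₹72,000; Una's ₹72,000 share passes to Una's issue; Marit's ₹72,000 share passes to Marit's issue.
Una's share (₹72,000) is divided into 3 shares of ₹24,000: Kenji, Nadia, and Bilal each take ₹24,000.
Marit's share (₹72,000) is divided into 3 shares of ₹24,000: Anna, Tariq, and Jarrah each take ₹24,000.

Bilal receives ₹24,000.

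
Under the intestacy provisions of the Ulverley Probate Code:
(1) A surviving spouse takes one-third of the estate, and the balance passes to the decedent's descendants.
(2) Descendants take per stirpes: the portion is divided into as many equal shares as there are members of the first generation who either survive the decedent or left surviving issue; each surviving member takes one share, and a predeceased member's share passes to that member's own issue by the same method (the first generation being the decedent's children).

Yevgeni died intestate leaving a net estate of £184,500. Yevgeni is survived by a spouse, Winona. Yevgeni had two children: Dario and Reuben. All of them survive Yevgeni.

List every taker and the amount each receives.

Winona: £61,500; Dario: £61,500; Reuben: £61,500

Winona takes one-third of £184,500 = £61,500. The remaining £123,000 passes to the descendants.
The descendants' portion (£123,000) is divided into 2 shares of £61,500: Dario and Reuben each take £61,500.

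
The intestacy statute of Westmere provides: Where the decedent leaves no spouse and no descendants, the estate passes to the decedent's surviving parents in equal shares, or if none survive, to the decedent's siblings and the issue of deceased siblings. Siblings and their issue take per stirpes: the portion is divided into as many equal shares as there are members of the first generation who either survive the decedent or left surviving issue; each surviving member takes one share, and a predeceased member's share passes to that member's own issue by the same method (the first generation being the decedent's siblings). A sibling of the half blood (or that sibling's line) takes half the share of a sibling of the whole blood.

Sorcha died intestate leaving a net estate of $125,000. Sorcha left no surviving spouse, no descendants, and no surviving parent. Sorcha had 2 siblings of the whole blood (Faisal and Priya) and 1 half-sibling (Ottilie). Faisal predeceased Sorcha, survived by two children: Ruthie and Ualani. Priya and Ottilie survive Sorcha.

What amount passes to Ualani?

The entire $125,000 passes to the siblings and their issue.
Counting each half-blood sibling's line as half a unit, there are 5/2 units in $125,000, so one unit is $50,000. Whole-blood lines (Faisal and Priya) take $50,000 each; half-blood lines (Ottilie) take $25,000 each.
Faisal's share ($50,000) is divided into 2 shares of $25,000: Ruthie and Ualani each take $25,000.

Ualani receives $25,000.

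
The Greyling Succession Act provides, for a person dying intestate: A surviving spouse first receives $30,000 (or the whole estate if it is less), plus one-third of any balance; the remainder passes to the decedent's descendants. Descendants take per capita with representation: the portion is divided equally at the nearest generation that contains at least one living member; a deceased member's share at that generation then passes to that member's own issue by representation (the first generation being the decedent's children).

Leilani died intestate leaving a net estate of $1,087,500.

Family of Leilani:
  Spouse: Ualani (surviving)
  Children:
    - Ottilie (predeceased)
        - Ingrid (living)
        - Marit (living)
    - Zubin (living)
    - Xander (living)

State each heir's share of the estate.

Ualani: $382,500; Ingrid: $117,500; Marit: $117,500; Zubin: $235,000; Xander: $235,000

Ualani first takes $30,000, leaving a balance of $1,057,500. Ualani then takes one-third of the balance ($352,500), for a total of $382,500. The remaining $705,000 passes to the descendants.
The descendants' portion ($705,000) is divided into 3 shares of $235,000: Zubin and Xander each take $235,000; Ottilie's $235,000 share passes to Ottilie's issue.
Ottilie's share ($235,000) is divided into 2 shares of $117,500: Ingrid and Marit each take $117,500.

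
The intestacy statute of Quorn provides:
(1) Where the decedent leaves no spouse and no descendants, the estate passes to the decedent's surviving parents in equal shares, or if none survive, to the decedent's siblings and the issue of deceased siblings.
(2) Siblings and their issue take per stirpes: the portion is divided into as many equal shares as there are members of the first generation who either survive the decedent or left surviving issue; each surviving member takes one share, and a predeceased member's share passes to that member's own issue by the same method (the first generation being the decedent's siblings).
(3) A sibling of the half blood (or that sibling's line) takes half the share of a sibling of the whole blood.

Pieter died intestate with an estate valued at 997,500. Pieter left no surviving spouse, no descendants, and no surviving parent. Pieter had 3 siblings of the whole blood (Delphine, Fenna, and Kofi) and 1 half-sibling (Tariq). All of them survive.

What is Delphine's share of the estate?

The entire 997,500 passes to the siblings and their issue.
Counting each half-blood sibling's line as half a unit, there are 7/2 units in 997,500, so one unit is 285,000. Whole-blood lines (Delphine, Fenna, and Kofi) take 285,000 each; half-blood lines (Tariq) take 142,500 each.

Delphine receives 285,000.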